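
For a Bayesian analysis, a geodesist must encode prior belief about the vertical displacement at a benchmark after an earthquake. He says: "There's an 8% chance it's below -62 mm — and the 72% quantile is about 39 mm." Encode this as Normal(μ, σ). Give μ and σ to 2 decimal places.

μ = 9.39, σ = 50.81

The p-quantile of Normal(μ,σ) is μ + z_p·σ, with z_{0.08} = -1.405 and z_{0.72} = 0.5828.
Eliminate σ: μ = (z₂·x₁ − z₁·x₂)/(z₂ − z₁) = (0.5828·-62 − (-1.405)·39)/1.988 = 9.39.
Then σ = (x₂ − x₁)/(z₂ − z₁) = (39 − -62)/1.988 = 50.81.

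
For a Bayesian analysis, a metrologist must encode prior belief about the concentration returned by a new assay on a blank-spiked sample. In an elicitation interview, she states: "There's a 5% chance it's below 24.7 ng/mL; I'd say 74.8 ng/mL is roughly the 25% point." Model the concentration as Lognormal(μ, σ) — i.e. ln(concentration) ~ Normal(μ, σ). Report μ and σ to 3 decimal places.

μ ≈ 5.085, σ ≈ 1.142

If T ~ Lognormal(μ,σ) then ln T ~ Normal(μ,σ), so the p-quantile of ln T is μ + z_p·σ.
ln(24.7) = 3.207 and ln(74.8) = 4.315; z_{0.05} = -1.645, z_{0.25} = -0.6745.
σ = (4.315 − 3.207)/(-0.6745 − (-1.645)) = 1.142.
μ = 3.207 − (-1.645)·1.142 = 5.085.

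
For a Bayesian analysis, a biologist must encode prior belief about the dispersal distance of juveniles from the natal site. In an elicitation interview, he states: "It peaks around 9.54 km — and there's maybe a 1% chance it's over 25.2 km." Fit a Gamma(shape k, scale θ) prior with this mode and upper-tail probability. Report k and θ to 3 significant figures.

k ≈ 5.91, θ ≈ 1.94

Gamma(k,θ) with k>1 has mode (k−1)θ, so θ = 9.54/(k−1).
Need P(X < 25.2) = 0.99 with θ tied to k this way. Start at k = 2, θ = 9.54: P(X<25.2) ≈ 0.741.
Too low — raise k to concentrate. Iterating converges to k ≈ 5.91.
Then θ = 9.54/(5.91−1) ≈ 1.94.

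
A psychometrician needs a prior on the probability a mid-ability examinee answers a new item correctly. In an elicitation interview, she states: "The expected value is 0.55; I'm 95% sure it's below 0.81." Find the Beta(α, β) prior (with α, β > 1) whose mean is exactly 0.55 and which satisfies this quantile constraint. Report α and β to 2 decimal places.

α ≈ 4.63, β ≈ 3.79

With mean 0.55 fixed, write α = 0.55s, β = 0.45s where s = α+β.
Need P(θ < 0.81) = 0.95 under Beta(0.55s, 0.45s). Normal approximation: (q−m)/√(m(1−m)/s) ≈ z_{0.95} = 1.64, so s ≈ 0.55·0.45·(1.64)²/(0.81−0.55)² = 9.9.
At s = 9.9: P(θ<0.81) ≈ 0.964. Adjusting to match 0.95 gives s ≈ 8.41.
So α = 0.55·8.41 ≈ 4.63, β = 0.45·8.41 ≈ 3.79.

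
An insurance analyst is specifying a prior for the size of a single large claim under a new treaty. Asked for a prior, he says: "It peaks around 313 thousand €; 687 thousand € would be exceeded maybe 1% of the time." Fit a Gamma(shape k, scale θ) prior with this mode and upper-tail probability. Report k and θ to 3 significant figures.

k ≈ 8.8, θ ≈ 40.1

Gamma(k,θ) with k>1 has mode (k−1)θ, so θ = 313/(k−1).
Need P(X < 687) = 0.99 with θ tied to k this way. Start at k = 2, θ = 313: P(X<687) ≈ 0.644.
Too low — raise k to concentrate. Iterating converges to k ≈ 8.8.
Then θ = 313/(8.8−1) ≈ 40.1.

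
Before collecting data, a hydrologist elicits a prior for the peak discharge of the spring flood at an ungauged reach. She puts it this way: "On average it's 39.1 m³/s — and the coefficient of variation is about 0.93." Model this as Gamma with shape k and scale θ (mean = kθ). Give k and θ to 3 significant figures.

k ≈ 1.16, θ ≈ 33.8

For Gamma(k, scale θ): mean = kθ, variance = kθ², so CV = 1/√k.
CV = 0.93, hence k = 1/CV² = 1.16.
Then θ = mean/k = 39.1/1.16 = 33.8.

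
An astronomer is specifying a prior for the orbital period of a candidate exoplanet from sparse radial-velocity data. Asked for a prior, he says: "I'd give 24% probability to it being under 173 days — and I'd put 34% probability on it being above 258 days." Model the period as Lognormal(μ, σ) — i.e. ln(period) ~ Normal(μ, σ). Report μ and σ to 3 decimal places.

μ ≈ 5.406, σ ≈ 0.357

If T ~ Lognormal(μ,σ) then ln T ~ Normal(μ,σ), so the p-quantile of ln T is μ + z_p·σ.
ln(173) = 5.153 and ln(258) = 5.553; z_{0.24} = -0.7063, z_{0.66} = 0.4125.
σ = (5.553 − 5.153)/(0.4125 − (-0.7063)) = 0.357.
μ = 5.153 − (-0.7063)·0.357 = 5.406.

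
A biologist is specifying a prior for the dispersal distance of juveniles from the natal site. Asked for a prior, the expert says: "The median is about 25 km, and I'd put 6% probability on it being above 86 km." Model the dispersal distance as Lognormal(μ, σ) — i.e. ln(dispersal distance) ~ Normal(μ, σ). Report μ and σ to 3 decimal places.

If T ~ Lognormal(μ,σ) then ln T ~ Normal(μ,σ), so the p-quantile of ln T is μ + z_p·σ.
ln(25) = 3.219 and ln(86) = 4.454; z_{0.5} = 0, z_{0.94} = 1.555.
σ = (4.454 − 3.219)/(1.555 − (0)) = 0.795.
μ = 3.219 − (0)·0.795 = 3.219.

μ ≈ 3.219, σ ≈ 0.795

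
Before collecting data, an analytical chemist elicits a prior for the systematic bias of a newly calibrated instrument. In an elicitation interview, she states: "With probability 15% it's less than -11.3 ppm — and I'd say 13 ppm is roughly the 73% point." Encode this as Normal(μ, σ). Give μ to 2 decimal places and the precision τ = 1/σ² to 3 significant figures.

For Normal(μ,σ), the p-quantile is μ + z_p·σ. Here z_{0.15} = -1.036, z_{0.73} = 0.6128.
So -11.3 = μ − 1.036σ and 13 = μ + 0.6128σ.
Subtracting: σ = (13 − -11.3)/(0.6128 − (-1.036)) = 14.73.
Then μ = -11.3 − (-1.036)·14.73 = 3.97.
Precision τ = 1/σ² = 1/14.73² = 0.00461.

μ = 3.97, τ = 0.00461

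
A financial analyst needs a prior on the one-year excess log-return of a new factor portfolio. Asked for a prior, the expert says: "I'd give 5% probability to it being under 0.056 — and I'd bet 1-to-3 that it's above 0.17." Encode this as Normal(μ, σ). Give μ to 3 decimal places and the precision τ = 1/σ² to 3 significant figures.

The p-quantile of Normal(μ,σ) is μ + z_p·σ, with z_{0.05} = -1.645 and z_{0.75} = 0.6745.
Eliminate σ: μ = (z₂·x₁ − z₁·x₂)/(z₂ − z₁) = (0.6745·0.056 − (-1.645)·0.17)/2.319 = 0.137.
Then σ = (x₂ − x₁)/(z₂ − z₁) = (0.17 − 0.056)/2.319 = 0.049.
Precision τ = 1/σ² = 1/0.04915² = 414.

μ = 0.137, τ = 414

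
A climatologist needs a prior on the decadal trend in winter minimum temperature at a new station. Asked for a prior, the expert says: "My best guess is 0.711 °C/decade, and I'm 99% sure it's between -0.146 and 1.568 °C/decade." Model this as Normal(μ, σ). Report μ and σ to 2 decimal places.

μ = 0.71, σ = 0.33

A symmetric 99% interval runs μ ± z·σ with z = 2.576.
Half-width = 0.857, so σ = 0.857/2.576 = 0.33.
μ is the stated best guess, 0.71.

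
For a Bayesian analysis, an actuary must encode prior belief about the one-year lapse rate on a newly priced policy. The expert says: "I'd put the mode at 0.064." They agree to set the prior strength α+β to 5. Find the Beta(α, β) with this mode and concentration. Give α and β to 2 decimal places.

For α,β > 1 the Beta mode is (α−1)/(α+β−2). With α+β = 5, the mode is (α−1)/3.
Set (α−1)/3 = 0.064 → α = 1 + 0.064·3 = 1.19.
β = 5 − α = 3.81.

α = 1.19, β = 3.81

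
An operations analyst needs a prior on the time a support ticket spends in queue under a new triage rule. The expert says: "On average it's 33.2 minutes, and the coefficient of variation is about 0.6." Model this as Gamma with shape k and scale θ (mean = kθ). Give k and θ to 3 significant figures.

For Gamma(k, scale θ): mean = kθ, variance = kθ², so CV = 1/√k.
CV = 0.6, hence k = 1/CV² = 2.78.
Then θ = mean/k = 33.2/2.78 = 12.

k ≈ 2.78, θ ≈ 12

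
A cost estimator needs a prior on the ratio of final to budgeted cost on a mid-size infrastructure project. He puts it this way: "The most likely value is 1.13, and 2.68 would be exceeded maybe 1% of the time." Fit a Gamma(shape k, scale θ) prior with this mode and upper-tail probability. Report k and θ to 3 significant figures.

Gamma(k,θ) with k>1 has mode (k−1)θ, so θ = 1.13/(k−1).
Need P(X < 2.68) = 0.99 with θ tied to k this way. Start at k = 2, θ = 1.13: P(X<2.68) ≈ 0.685.
Too low — raise k to concentrate. Iterating converges to k ≈ 7.37.
Then θ = 1.13/(7.37−1) ≈ 0.178.

k ≈ 7.37, θ ≈ 0.178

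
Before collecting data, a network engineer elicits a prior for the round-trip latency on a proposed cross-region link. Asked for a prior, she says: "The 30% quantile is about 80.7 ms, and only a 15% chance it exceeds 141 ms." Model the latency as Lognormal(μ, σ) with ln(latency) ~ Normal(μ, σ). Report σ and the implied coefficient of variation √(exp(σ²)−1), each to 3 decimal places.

If T ~ Lognormal(μ,σ) then ln T ~ Normal(μ,σ), so the p-quantile of ln T is μ + z_p·σ.
ln(80.7) = 4.391 and ln(141) = 4.949; z_{0.3} = -0.5244, z_{0.85} = 1.036.
σ = (4.949 − 4.391)/(1.036 − (-0.5244)) = 0.358.
μ = 4.391 − (-0.5244)·0.358 = 4.578.
CV = √(exp(σ²)−1) = √(exp(0.1278)−1) = 0.369.

σ ≈ 0.358, CV ≈ 0.369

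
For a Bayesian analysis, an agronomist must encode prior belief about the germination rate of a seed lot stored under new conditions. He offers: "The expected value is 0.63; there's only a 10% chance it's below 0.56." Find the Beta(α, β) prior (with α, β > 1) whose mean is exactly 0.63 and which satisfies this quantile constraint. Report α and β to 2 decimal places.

With mean 0.63 fixed, write α = 0.63s, β = 0.37s where s = α+β.
Need P(θ < 0.56) = 0.1 under Beta(0.63s, 0.37s). Normal approximation: (q−m)/√(m(1−m)/s) ≈ z_{0.1} = -1.28, so s ≈ 0.63·0.37·(-1.28)²/(0.56−0.63)² = 78.1.
At s = 78.1: P(θ<0.56) ≈ 0.102. Adjusting to match 0.1 gives s ≈ 79.34.
So α = 0.63·79.34 ≈ 49.98, β = 0.37·79.34 ≈ 29.35.

α ≈ 49.98, β ≈ 29.35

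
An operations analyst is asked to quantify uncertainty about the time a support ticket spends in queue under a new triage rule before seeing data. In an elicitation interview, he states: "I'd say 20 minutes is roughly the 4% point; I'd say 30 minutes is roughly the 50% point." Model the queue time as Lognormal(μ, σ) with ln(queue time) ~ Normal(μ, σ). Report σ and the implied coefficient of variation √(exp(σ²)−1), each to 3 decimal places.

σ ≈ 0.232, CV ≈ 0.235

If T ~ Lognormal(μ,σ) then ln T ~ Normal(μ,σ), so the p-quantile of ln T is μ + z_p·σ.
ln(20) = 2.996 and ln(30) = 3.401; z_{0.04} = -1.751, z_{0.5} = 0.
σ = (3.401 − 2.996)/(0 − (-1.751)) = 0.232.
μ = 2.996 − (-1.751)·0.232 = 3.401.
CV = √(exp(σ²)−1) = √(exp(0.0536)−1) = 0.235.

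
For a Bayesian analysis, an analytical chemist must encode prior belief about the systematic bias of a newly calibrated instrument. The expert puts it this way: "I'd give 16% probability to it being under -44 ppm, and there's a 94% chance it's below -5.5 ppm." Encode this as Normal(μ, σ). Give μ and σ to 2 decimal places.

The p-quantile of Normal(μ,σ) is μ + z_p·σ, with z_{0.16} = -0.9945 and z_{0.94} = 1.555.
Eliminate σ: μ = (z₂·x₁ − z₁·x₂)/(z₂ − z₁) = (1.555·-44 − (-0.9945)·-5.5)/2.549 = -28.98.
Then σ = (x₂ − x₁)/(z₂ − z₁) = (-5.5 − -44)/2.549 = 15.10.

μ = -28.98, σ = 15.10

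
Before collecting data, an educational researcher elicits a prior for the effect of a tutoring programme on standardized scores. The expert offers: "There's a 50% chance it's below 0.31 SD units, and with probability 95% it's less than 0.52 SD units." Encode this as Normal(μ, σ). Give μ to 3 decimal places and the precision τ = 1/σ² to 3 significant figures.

μ = 0.310, τ = 61.4

For Normal(μ,σ), the p-quantile is μ + z_p·σ. Here z_{0.5} = 0, z_{0.95} = 1.645.
So 0.31 = μ + 0σ and 0.52 = μ + 1.645σ.
Subtracting: σ = (0.52 − 0.31)/(1.645 − (0)) = 0.128.
Then μ = 0.31 − (0)·0.128 = 0.310.
Precision τ = 1/σ² = 1/0.1277² = 61.4.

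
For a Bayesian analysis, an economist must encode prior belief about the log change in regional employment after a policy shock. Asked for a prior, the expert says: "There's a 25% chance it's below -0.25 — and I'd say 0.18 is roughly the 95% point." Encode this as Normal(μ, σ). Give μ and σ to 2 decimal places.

For Normal(μ,σ), the p-quantile is μ + z_p·σ. Here z_{0.25} = -0.6745, z_{0.95} = 1.645.
So -0.25 = μ − 0.6745σ and 0.18 = μ + 1.645σ.
Subtracting: σ = (0.18 − -0.25)/(1.645 − (-0.6745)) = 0.19.
Then μ = -0.25 − (-0.6745)·0.19 = -0.12.

μ = -0.12, σ = 0.19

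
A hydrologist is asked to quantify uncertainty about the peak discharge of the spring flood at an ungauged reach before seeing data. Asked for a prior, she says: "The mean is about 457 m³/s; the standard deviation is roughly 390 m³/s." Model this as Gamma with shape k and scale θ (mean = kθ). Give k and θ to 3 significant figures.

For Gamma(k, scale θ): mean = kθ, variance = kθ², so CV = 1/√k.
CV = SD/mean = 390/457 = 0.8534, hence k = 1/CV² = 1.37.
Then θ = mean/k = 457/1.37 = 333.

k ≈ 1.37, θ ≈ 333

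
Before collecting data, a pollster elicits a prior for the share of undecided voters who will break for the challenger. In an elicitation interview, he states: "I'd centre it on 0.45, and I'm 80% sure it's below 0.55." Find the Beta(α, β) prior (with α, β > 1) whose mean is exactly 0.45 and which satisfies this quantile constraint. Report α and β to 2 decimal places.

α ≈ 7.86, β ≈ 9.61

With mean 0.45 fixed, write α = 0.45s, β = 0.55s where s = α+β.
Need P(θ < 0.55) = 0.8 under Beta(0.45s, 0.55s). Normal approximation: (q−m)/√(m(1−m)/s) ≈ z_{0.8} = 0.842, so s ≈ 0.45·0.55·(0.842)²/(0.55−0.45)² = 17.5.
At s = 17.5: P(θ<0.55) ≈ 0.800. Adjusting to match 0.8 gives s ≈ 17.47.
So α = 0.45·17.47 ≈ 7.86, β = 0.55·17.47 ≈ 9.61.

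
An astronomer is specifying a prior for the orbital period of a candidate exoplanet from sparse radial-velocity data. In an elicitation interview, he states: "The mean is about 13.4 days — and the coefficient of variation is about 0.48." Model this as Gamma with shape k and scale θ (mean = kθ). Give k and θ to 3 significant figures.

k ≈ 4.34, θ ≈ 3.09

For Gamma(k, scale θ): mean = kθ, variance = kθ², so CV = 1/√k.
CV = 0.48, hence k = 1/CV² = 4.34.
Then θ = mean/k = 13.4/4.34 = 3.09.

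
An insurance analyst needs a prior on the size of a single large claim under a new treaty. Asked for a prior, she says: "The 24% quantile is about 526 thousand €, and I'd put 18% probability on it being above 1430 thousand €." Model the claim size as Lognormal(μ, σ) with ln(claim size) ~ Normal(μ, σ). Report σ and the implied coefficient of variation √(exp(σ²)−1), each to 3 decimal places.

If T ~ Lognormal(μ,σ) then ln T ~ Normal(μ,σ), so the p-quantile of ln T is μ + z_p·σ.
ln(526) = 6.265 and ln(1430) = 7.265; z_{0.24} = -0.7063, z_{0.82} = 0.9154.
σ = (7.265 − 6.265)/(0.9154 − (-0.7063)) = 0.617.
μ = 6.265 − (-0.7063)·0.617 = 6.701.
CV = √(exp(σ²)−1) = √(exp(0.3804)−1) = 0.680.

σ ≈ 0.617, CV ≈ 0.680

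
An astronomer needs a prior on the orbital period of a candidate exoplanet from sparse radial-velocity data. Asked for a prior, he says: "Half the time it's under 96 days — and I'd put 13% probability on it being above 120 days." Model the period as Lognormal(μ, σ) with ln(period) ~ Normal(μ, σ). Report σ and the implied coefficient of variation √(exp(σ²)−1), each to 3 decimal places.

If T ~ Lognormal(μ,σ) then ln T ~ Normal(μ,σ), so the p-quantile of ln T is μ + z_p·σ.
ln(96) = 4.564 and ln(120) = 4.787; z_{0.5} = 0, z_{0.87} = 1.126.
σ = (4.787 − 4.564)/(1.126 − (0)) = 0.198.
μ = 4.564 − (0)·0.198 = 4.564.
CV = √(exp(σ²)−1) = √(exp(0.0392)−1) = 0.200.

σ ≈ 0.198, CV ≈ 0.200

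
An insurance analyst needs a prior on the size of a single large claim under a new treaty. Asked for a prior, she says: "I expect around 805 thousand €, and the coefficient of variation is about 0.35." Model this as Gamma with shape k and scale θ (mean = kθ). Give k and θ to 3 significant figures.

k ≈ 8.16, θ ≈ 98.6

For Gamma(k, scale θ): mean = kθ, variance = kθ², so CV = 1/√k.
CV = 0.35, hence k = 1/CV² = 8.16.
Then θ = mean/k = 805/8.16 = 98.6.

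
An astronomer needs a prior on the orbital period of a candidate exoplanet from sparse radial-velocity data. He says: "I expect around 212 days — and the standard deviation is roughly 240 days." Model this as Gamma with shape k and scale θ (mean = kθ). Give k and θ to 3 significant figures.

k ≈ 0.78, θ ≈ 272

For Gamma(k, scale θ): mean = kθ, variance = kθ², so CV = 1/√k.
CV = SD/mean = 240/212 = 1.132, hence k = 1/CV² = 0.78.
Then θ = mean/k = 212/0.78 = 272.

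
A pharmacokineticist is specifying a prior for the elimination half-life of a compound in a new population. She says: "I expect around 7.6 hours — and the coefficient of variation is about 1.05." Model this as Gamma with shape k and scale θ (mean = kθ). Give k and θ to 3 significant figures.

k ≈ 0.907, θ ≈ 8.38

For Gamma(k, scale θ): mean = kθ, variance = kθ², so CV = 1/√k.
CV = 1.05, hence k = 1/CV² = 0.907.
Then θ = mean/k = 7.6/0.907 = 8.38.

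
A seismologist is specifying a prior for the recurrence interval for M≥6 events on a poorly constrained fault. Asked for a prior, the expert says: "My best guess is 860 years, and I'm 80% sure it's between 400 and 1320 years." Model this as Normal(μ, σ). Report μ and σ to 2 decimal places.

A symmetric 80% interval runs μ ± z·σ with z = 1.282.
Half-width = 460, so σ = 460/1.282 = 358.94.
μ is the stated best guess, 860.00.

μ = 860.00, σ = 358.94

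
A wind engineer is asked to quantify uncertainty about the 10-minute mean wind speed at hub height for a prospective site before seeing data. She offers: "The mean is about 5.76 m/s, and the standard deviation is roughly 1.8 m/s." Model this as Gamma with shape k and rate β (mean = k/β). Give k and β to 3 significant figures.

For Gamma(k, rate β): mean = k/β, variance = k/β², so CV = 1/√k.
CV = SD/mean = 1.8/5.76 = 0.3125, hence k = 1/CV² = 10.2.
Then β = k/mean = 10.2/5.76 = 1.78.

k ≈ 10.2, β ≈ 1.78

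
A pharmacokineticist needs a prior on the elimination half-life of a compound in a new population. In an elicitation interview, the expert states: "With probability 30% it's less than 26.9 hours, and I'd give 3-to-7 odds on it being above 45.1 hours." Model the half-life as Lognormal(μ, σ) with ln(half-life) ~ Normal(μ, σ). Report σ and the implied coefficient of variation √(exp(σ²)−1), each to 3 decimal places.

σ ≈ 0.493, CV ≈ 0.524

If T ~ Lognormal(μ,σ) then ln T ~ Normal(μ,σ), so the p-quantile of ln T is μ + z_p·σ.
ln(26.9) = 3.292 and ln(45.1) = 3.809; z_{0.3} = -0.5244, z_{0.7} = 0.5244.
σ = (3.809 − 3.292)/(0.5244 − (-0.5244)) = 0.493.
μ = 3.292 − (-0.5244)·0.493 = 3.551.
CV = √(exp(σ²)−1) = √(exp(0.2428)−1) = 0.524.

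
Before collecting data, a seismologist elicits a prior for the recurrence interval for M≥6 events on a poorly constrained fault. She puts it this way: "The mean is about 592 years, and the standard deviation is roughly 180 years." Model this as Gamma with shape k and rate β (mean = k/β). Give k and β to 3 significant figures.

For Gamma(k, rate β): mean = k/β, variance = k/β², so CV = 1/√k.
CV = SD/mean = 180/592 = 0.3041, hence k = 1/CV² = 10.8.
Then β = k/mean = 10.8/592 = 0.0183.

k ≈ 10.8, β ≈ 0.0183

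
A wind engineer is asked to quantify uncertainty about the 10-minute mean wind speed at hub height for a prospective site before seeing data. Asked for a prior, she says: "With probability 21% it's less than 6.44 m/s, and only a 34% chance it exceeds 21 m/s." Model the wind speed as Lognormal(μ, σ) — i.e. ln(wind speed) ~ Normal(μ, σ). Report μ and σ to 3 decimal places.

μ ≈ 2.645, σ ≈ 0.970

If T ~ Lognormal(μ,σ) then ln T ~ Normal(μ,σ), so the p-quantile of ln T is μ + z_p·σ.
ln(6.44) = 1.863 and ln(21) = 3.045; z_{0.21} = -0.8064, z_{0.66} = 0.4125.
σ = (3.045 − 1.863)/(0.4125 − (-0.8064)) = 0.970.
μ = 1.863 − (-0.8064)·0.970 = 2.645.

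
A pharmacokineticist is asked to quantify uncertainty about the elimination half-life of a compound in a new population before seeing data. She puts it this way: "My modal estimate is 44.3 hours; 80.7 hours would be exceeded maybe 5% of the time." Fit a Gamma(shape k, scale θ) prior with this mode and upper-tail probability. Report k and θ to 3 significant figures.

Gamma(k,θ) with k>1 has mode (k−1)θ, so θ = 44.3/(k−1).
Need P(X < 80.7) = 0.95 with θ tied to k this way. Start at k = 2, θ = 44.3: P(X<80.7) ≈ 0.544.
Too low — raise k to concentrate. Iterating converges to k ≈ 8.74.
Then θ = 44.3/(8.74−1) ≈ 5.72.

k ≈ 8.74, θ ≈ 5.72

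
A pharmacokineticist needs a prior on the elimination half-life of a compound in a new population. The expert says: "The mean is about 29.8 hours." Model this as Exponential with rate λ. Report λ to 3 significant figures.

Exponential mean = 1/λ, so λ = 1/29.8 = 0.0336.

λ ≈ 0.0336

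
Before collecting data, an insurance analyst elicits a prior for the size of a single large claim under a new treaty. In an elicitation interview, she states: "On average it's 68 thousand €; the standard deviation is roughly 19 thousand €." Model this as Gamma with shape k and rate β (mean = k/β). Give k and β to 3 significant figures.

k ≈ 12.8, β ≈ 0.188

For Gamma(k, rate β): mean = k/β, variance = k/β², so CV = 1/√k.
CV = SD/mean = 19/68 = 0.2794, hence k = 1/CV² = 12.8.
Then β = k/mean = 12.8/68 = 0.188.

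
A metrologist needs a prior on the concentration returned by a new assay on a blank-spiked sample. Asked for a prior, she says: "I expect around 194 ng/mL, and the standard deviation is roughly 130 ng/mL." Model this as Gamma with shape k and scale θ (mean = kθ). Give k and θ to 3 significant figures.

For Gamma(k, scale θ): mean = kθ, variance = kθ², so CV = 1/√k.
CV = SD/mean = 130/194 = 0.6701, hence k = 1/CV² = 2.23.
Then θ = mean/k = 194/2.23 = 87.1.

k ≈ 2.23, θ ≈ 87.1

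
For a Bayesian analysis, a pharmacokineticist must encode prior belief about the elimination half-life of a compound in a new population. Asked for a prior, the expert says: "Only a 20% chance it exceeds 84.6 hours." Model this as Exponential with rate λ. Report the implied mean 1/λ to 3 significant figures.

P(T > 84.6) = e^(−λ·84.6) = 0.2, so λ = −ln(0.2)/84.6 = 0.019.
Mean = 1/λ = 52.6 hours.

mean ≈ 52.6 hours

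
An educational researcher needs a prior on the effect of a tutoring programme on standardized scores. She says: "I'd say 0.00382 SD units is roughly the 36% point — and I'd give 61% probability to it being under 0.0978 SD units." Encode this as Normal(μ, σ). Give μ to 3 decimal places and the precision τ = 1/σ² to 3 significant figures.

The p-quantile of Normal(μ,σ) is μ + z_p·σ, with z_{0.36} = -0.3585 and z_{0.61} = 0.2793.
Eliminate σ: μ = (z₂·x₁ − z₁·x₂)/(z₂ − z₁) = (0.2793·0.00382 − (-0.3585)·0.0978)/0.6378 = 0.057.
Then σ = (x₂ − x₁)/(z₂ − z₁) = (0.0978 − 0.00382)/0.6378 = 0.147.
Precision τ = 1/σ² = 1/0.1474² = 46.1.

μ = 0.057, τ = 46.1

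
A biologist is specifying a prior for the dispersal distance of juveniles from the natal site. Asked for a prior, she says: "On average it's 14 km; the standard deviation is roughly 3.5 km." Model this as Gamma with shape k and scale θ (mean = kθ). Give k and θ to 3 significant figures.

k ≈ 16, θ ≈ 0.875

For Gamma(k, scale θ): mean = kθ, variance = kθ², so CV = 1/√k.
CV = SD/mean = 3.5/14 = 0.25, hence k = 1/CV² = 16.
Then θ = mean/k = 14/16 = 0.875.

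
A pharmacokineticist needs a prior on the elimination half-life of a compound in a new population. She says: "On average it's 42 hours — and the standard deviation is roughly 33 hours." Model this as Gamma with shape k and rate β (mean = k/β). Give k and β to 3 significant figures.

k ≈ 1.62, β ≈ 0.0386

For Gamma(k, rate β): mean = k/β, variance = k/β², so CV = 1/√k.
CV = SD/mean = 33/42 = 0.7857, hence k = 1/CV² = 1.62.
Then β = k/mean = 1.62/42 = 0.0386.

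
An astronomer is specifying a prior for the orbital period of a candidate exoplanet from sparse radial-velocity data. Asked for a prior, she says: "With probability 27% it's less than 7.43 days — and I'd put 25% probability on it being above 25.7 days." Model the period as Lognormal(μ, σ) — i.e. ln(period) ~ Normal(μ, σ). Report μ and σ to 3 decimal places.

If T ~ Lognormal(μ,σ) then ln T ~ Normal(μ,σ), so the p-quantile of ln T is μ + z_p·σ.
ln(7.43) = 2.006 and ln(25.7) = 3.246; z_{0.27} = -0.6128, z_{0.75} = 0.6745.
σ = (3.246 − 2.006)/(0.6745 − (-0.6128)) = 0.964.
μ = 2.006 − (-0.6128)·0.964 = 2.596.

μ ≈ 2.596, σ ≈ 0.964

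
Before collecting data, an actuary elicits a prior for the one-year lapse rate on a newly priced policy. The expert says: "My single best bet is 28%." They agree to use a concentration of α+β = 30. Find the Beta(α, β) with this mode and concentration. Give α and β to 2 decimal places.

α = 8.84, β = 21.16

For α,β > 1 the Beta mode is (α−1)/(α+β−2). With α+β = 30, the mode is (α−1)/28.
Set (α−1)/28 = 0.28 → α = 1 + 0.28·28 = 8.84.
β = 30 − α = 21.16.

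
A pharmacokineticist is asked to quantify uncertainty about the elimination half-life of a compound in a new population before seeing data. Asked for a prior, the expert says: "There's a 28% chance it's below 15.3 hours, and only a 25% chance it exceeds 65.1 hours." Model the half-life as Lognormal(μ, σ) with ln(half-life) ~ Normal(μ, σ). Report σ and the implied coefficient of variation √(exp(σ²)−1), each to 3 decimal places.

If T ~ Lognormal(μ,σ) then ln T ~ Normal(μ,σ), so the p-quantile of ln T is μ + z_p·σ.
ln(15.3) = 2.728 and ln(65.1) = 4.176; z_{0.28} = -0.5828, z_{0.75} = 0.6745.
σ = (4.176 − 2.728)/(0.6745 − (-0.5828)) = 1.152.
μ = 2.728 − (-0.5828)·1.152 = 3.399.
CV = √(exp(σ²)−1) = √(exp(1.3264)−1) = 1.664.

σ ≈ 1.152, CV ≈ 1.664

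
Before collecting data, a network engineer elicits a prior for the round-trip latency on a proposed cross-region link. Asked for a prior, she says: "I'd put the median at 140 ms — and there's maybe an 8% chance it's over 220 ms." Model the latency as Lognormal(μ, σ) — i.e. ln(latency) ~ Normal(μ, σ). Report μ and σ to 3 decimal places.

If T ~ Lognormal(μ,σ) then ln T ~ Normal(μ,σ), so the p-quantile of ln T is μ + z_p·σ.
ln(140) = 4.942 and ln(220) = 5.394; z_{0.5} = 0, z_{0.92} = 1.405.
σ = (5.394 − 4.942)/(1.405 − (0)) = 0.322.
μ = 4.942 − (0)·0.322 = 4.942.

μ ≈ 4.942, σ ≈ 0.322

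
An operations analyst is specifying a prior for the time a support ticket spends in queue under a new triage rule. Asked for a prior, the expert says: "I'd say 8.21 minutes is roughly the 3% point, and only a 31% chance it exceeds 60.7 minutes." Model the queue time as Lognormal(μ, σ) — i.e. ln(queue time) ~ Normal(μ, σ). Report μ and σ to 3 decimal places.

If T ~ Lognormal(μ,σ) then ln T ~ Normal(μ,σ), so the p-quantile of ln T is μ + z_p·σ.
ln(8.21) = 2.105 and ln(60.7) = 4.106; z_{0.03} = -1.881, z_{0.69} = 0.4959.
σ = (4.106 − 2.105)/(0.4959 − (-1.881)) = 0.842.
μ = 2.105 − (-1.881)·0.842 = 3.689.

μ ≈ 3.689, σ ≈ 0.842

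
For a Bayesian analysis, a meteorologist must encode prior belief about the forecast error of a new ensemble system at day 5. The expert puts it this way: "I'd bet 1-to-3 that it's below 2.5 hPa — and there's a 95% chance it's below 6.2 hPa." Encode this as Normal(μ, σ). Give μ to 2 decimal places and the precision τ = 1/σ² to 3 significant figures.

For Normal(μ,σ), the p-quantile is μ + z_p·σ. Here z_{0.25} = -0.6745, z_{0.95} = 1.645.
So 2.5 = μ − 0.6745σ and 6.2 = μ + 1.645σ.
Subtracting: σ = (6.2 − 2.5)/(1.645 − (-0.6745)) = 1.60.
Then μ = 2.5 − (-0.6745)·1.60 = 3.58.
Precision τ = 1/σ² = 1/1.595² = 0.393.

μ = 3.58, τ = 0.393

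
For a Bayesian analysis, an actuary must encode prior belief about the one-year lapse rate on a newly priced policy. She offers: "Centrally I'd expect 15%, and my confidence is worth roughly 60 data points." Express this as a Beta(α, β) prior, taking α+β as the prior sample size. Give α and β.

Under the effective-sample-size interpretation, Beta(α, β) has prior mean α/(α+β) and prior sample size α+β.
So α+β = 60 and α/(α+β) = 0.15, giving α = 0.15·60 = 9 and β = 60 − 9 = 51.

α = 9, β = 51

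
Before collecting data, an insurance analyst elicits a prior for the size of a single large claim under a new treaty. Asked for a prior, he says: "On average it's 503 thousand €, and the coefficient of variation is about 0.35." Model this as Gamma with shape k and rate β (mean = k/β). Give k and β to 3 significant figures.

For Gamma(k, rate β): mean = k/β, variance = k/β², so CV = 1/√k.
CV = 0.35, hence k = 1/CV² = 8.16.
Then β = k/mean = 8.16/503 = 0.0162.

k ≈ 8.16, β ≈ 0.0162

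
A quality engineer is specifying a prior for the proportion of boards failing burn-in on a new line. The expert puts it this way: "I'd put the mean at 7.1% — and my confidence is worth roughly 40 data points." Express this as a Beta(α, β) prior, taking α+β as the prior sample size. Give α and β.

Under the effective-sample-size interpretation, Beta(α, β) has prior mean α/(α+β) and prior sample size α+β.
So α+β = 40 and α/(α+β) = 0.071, giving α = 0.071·40 = 2.84 and β = 40 − 2.84 = 37.16.

α = 2.84, β = 37.16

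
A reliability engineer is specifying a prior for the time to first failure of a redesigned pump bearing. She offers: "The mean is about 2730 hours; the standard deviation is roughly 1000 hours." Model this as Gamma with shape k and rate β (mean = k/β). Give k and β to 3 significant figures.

For Gamma(k, rate β): mean = k/β, variance = k/β², so CV = 1/√k.
CV = SD/mean = 1000/2730 = 0.3663, hence k = 1/CV² = 7.45.
Then β = k/mean = 7.45/2730 = 0.00273.

k ≈ 7.45, β ≈ 0.00273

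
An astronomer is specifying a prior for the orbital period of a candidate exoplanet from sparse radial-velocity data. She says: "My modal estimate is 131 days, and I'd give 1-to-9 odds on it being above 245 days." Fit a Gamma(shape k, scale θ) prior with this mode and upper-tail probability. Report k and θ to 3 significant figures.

k ≈ 5.87, θ ≈ 26.9

Gamma(k,θ) with k>1 has mode (k−1)θ, so θ = 131/(k−1).
Need P(X < 245) = 0.9 with θ tied to k this way. Start at k = 2, θ = 131: P(X<245) ≈ 0.558.
Too low — raise k to concentrate. Iterating converges to k ≈ 5.87.
Then θ = 131/(5.87−1) ≈ 26.9.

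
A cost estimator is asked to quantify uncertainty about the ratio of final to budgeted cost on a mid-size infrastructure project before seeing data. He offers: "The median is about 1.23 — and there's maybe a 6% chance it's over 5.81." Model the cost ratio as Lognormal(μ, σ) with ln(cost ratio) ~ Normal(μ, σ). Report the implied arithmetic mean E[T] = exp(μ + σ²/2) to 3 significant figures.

E[T] ≈ 2.03

If T ~ Lognormal(μ,σ) then ln T ~ Normal(μ,σ), so the p-quantile of ln T is μ + z_p·σ.
ln(1.23) = 0.207 and ln(5.81) = 1.76; z_{0.5} = 0, z_{0.94} = 1.555.
σ = (1.76 − 0.207)/(1.555 − (0)) = 0.999.
μ = 0.207 − (0)·0.999 = 0.207.
E[T] = exp(μ + σ²/2) = exp(0.207 + 0.4986) = 2.03.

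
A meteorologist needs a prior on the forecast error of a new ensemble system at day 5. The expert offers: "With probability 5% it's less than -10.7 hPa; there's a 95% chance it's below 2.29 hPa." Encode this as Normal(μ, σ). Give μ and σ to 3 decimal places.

μ = -4.205, σ = 3.949

For Normal(μ,σ), the p-quantile is μ + z_p·σ. Here z_{0.05} = -1.645, z_{0.95} = 1.645.
So -10.7 = μ − 1.645σ and 2.29 = μ + 1.645σ.
Subtracting: σ = (2.29 − -10.7)/(1.645 − (-1.645)) = 3.949.
Then μ = -10.7 − (-1.645)·3.949 = -4.205.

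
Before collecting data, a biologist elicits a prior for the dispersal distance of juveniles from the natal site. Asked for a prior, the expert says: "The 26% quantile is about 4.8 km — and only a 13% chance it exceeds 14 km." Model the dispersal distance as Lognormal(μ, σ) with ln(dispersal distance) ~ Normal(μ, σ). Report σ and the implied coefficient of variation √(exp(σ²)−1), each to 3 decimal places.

σ ≈ 0.605, CV ≈ 0.665

If T ~ Lognormal(μ,σ) then ln T ~ Normal(μ,σ), so the p-quantile of ln T is μ + z_p·σ.
ln(4.8) = 1.569 and ln(14) = 2.639; z_{0.26} = -0.6433, z_{0.87} = 1.126.
σ = (2.639 − 1.569)/(1.126 − (-0.6433)) = 0.605.
μ = 1.569 − (-0.6433)·0.605 = 1.958.
CV = √(exp(σ²)−1) = √(exp(0.3659)−1) = 0.665.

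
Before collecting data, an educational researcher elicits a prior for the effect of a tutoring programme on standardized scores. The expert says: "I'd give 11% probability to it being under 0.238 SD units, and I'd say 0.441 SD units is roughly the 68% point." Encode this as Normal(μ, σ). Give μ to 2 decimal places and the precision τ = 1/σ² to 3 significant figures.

The p-quantile of Normal(μ,σ) is μ + z_p·σ, with z_{0.11} = -1.227 and z_{0.68} = 0.4677.
Eliminate σ: μ = (z₂·x₁ − z₁·x₂)/(z₂ − z₁) = (0.4677·0.238 − (-1.227)·0.441)/1.694 = 0.38.
Then σ = (x₂ − x₁)/(z₂ − z₁) = (0.441 − 0.238)/1.694 = 0.12.
Precision τ = 1/σ² = 1/0.1198² = 69.7.

μ = 0.38, τ = 69.7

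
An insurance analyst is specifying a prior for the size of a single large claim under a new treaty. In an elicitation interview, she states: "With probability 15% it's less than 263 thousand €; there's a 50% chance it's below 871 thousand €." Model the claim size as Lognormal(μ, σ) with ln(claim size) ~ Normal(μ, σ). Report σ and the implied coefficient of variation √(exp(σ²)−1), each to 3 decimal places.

σ ≈ 1.155, CV ≈ 1.673

If T ~ Lognormal(μ,σ) then ln T ~ Normal(μ,σ), so the p-quantile of ln T is μ + z_p·σ.
ln(263) = 5.572 and ln(871) = 6.77; z_{0.15} = -1.036, z_{0.5} = 0.
σ = (6.77 − 5.572)/(0 − (-1.036)) = 1.155.
μ = 5.572 − (-1.036)·1.155 = 6.770.
CV = √(exp(σ²)−1) = √(exp(1.3349)−1) = 1.673.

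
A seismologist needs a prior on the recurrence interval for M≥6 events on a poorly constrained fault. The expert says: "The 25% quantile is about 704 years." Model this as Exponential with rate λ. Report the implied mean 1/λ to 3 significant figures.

mean ≈ 2450 years

P(T < 704.0) = 1 − e^(−λ·704.0) = 0.25, so λ = −ln(1−0.25)/704.0 = −ln(0.75)/704.0 = 0.000409.
Mean = 1/λ = 2450 years.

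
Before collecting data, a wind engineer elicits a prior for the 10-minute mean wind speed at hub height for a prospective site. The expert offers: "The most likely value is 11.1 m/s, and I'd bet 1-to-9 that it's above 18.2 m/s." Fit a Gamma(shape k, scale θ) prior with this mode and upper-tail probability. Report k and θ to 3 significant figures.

k ≈ 8.71, θ ≈ 1.44

Gamma(k,θ) with k>1 has mode (k−1)θ, so θ = 11.1/(k−1).
Need P(X < 18.2) = 0.9 with θ tied to k this way. Start at k = 2, θ = 11.1: P(X<18.2) ≈ 0.488.
Too low — raise k to concentrate. Iterating converges to k ≈ 8.71.
Then θ = 11.1/(8.71−1) ≈ 1.44.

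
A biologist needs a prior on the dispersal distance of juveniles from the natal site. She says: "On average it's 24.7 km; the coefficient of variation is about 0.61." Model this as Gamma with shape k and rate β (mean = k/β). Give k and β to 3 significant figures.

k ≈ 2.69, β ≈ 0.109

For Gamma(k, rate β): mean = k/β, variance = k/β², so CV = 1/√k.
CV = 0.61, hence k = 1/CV² = 2.69.
Then β = k/mean = 2.69/24.7 = 0.109.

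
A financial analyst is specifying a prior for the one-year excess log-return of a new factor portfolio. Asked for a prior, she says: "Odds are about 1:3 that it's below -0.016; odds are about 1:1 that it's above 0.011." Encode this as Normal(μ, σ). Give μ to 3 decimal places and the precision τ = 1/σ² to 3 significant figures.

μ = 0.011, τ = 624

The p-quantile of Normal(μ,σ) is μ + z_p·σ, with z_{0.25} = -0.6745 and z_{0.5} = 0.
Eliminate σ: μ = (z₂·x₁ − z₁·x₂)/(z₂ − z₁) = (0·-0.016 − (-0.6745)·0.011)/0.6745 = 0.011.
Then σ = (x₂ − x₁)/(z₂ − z₁) = (0.011 − -0.016)/0.6745 = 0.040.
Precision τ = 1/σ² = 1/0.04003² = 624.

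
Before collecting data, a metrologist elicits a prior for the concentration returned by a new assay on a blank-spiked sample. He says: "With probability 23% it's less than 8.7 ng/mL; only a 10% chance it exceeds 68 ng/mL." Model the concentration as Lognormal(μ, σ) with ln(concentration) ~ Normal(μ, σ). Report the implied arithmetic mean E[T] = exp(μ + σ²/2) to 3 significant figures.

If T ~ Lognormal(μ,σ) then ln T ~ Normal(μ,σ), so the p-quantile of ln T is μ + z_p·σ.
ln(8.7) = 2.163 and ln(68) = 4.22; z_{0.23} = -0.7388, z_{0.9} = 1.282.
σ = (4.22 − 2.163)/(1.282 − (-0.7388)) = 1.018.
μ = 2.163 − (-0.7388)·1.018 = 2.915.
E[T] = exp(μ + σ²/2) = exp(2.915 + 0.5179) = 31 ng/mL.

E[T] ≈ 31 ng/mL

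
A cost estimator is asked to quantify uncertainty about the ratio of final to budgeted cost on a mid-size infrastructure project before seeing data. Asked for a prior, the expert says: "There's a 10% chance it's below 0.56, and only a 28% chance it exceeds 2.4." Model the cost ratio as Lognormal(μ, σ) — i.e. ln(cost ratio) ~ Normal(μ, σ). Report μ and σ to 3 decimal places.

If T ~ Lognormal(μ,σ) then ln T ~ Normal(μ,σ), so the p-quantile of ln T is μ + z_p·σ.
ln(0.56) = -0.5798 and ln(2.4) = 0.8755; z_{0.1} = -1.282, z_{0.72} = 0.5828.
σ = (0.8755 − -0.5798)/(0.5828 − (-1.282)) = 0.781.
μ = -0.5798 − (-1.282)·0.781 = 0.421.

μ ≈ 0.421, σ ≈ 0.781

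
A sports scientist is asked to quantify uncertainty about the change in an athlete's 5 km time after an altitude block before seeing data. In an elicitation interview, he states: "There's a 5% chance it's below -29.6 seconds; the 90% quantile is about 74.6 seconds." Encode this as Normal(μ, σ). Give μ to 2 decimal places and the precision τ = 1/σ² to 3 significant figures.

The p-quantile of Normal(μ,σ) is μ + z_p·σ, with z_{0.05} = -1.645 and z_{0.9} = 1.282.
Eliminate σ: μ = (z₂·x₁ − z₁·x₂)/(z₂ − z₁) = (1.282·-29.6 − (-1.645)·74.6)/2.926 = 28.97.
Then σ = (x₂ − x₁)/(z₂ − z₁) = (74.6 − -29.6)/2.926 = 35.61.
Precision τ = 1/σ² = 1/35.61² = 0.000789.

μ = 28.97, τ = 0.000789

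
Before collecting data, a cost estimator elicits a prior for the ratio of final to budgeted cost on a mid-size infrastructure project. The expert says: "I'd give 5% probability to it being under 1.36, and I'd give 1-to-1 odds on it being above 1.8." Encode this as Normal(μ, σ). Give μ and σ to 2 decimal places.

For Normal(μ,σ), the p-quantile is μ + z_p·σ. Here z_{0.05} = -1.645, z_{0.5} = 0.
So 1.36 = μ − 1.645σ and 1.8 = μ + 0σ.
Subtracting: σ = (1.8 − 1.36)/(0 − (-1.645)) = 0.27.
Then μ = 1.36 − (-1.645)·0.27 = 1.80.

μ = 1.80, σ = 0.27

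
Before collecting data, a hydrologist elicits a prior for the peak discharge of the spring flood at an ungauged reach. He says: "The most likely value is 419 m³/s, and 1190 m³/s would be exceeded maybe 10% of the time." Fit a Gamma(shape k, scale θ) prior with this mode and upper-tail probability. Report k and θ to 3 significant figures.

k ≈ 2.75, θ ≈ 239

Gamma(k,θ) with k>1 has mode (k−1)θ, so θ = 419/(k−1).
Need P(X < 1190) = 0.9 with θ tied to k this way. Start at k = 2, θ = 419: P(X<1190) ≈ 0.776.
Too low — raise k to concentrate. Iterating converges to k ≈ 2.75.
Then θ = 419/(2.75−1) ≈ 239.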